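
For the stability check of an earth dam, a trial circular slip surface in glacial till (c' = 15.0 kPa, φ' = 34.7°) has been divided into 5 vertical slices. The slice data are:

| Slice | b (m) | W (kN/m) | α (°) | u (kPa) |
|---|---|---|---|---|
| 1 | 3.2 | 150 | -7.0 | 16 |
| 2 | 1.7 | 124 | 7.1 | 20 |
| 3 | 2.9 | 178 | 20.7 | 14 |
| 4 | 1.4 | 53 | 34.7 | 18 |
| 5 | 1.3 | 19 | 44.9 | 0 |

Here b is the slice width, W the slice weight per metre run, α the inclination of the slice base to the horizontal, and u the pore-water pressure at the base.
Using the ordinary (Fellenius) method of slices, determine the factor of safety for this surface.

Ordinary method of slices: FS = Σ[c'·Δl_i + (W_i cosα_i − u_i·Δl_i)·tanφ'] / Σ W_i sinα_i, with Δl_i = b_i / cosα_i.
Slice 1: Δl = 3.2/cos(-7.0°) = 3.224 m; N'_1 = 150·cos(-7.0°) − 16·3.224 = 97.3; c'Δl = 48.36; W sinα = -18.3
Slice 2: Δl = 1.7/cos7.1° = 1.713 m; N'_2 = 124·cos7.1° − 20·1.713 = 88.8; c'Δl = 25.70; W sinα = 15.3
Slice 3: Δl = 2.9/cos20.7° = 3.100 m; N'_3 = 178·cos20.7° − 14·3.100 = 123.1; c'Δl = 46.50; W sinα = 62.9
Slice 4: Δl = 1.4/cos34.7° = 1.703 m; N'_4 = 53·cos34.7° − 18·1.703 = 12.9; c'Δl = 25.54; W sinα = 30.2
Slice 5: Δl = 1.3/cos44.9° = 1.835 m; N'_5 = 19·cos44.9° − 0·1.835 = 13.5; c'Δl = 27.53; W sinα = 13.4
Σc'Δl = 173.6 kN/m; ΣN' = 335.6 kN/m; ΣW sinα = 103.5 kN/m
Resisting = 173.6 + 335.6·tan34.7° = 173.6 + 232.4 = 406.0 kN/m
FS = 406.0 / 103.5 = 3.921

FS = 3.92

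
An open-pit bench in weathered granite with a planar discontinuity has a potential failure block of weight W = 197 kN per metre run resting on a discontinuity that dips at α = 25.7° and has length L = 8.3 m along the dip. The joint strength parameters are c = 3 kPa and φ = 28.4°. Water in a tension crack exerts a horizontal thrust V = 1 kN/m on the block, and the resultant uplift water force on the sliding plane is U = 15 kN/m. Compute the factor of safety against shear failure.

Resolving the block weight along and normal to the plane and applying the Mohr–Coulomb strength on the joint:
N' = W cosα − U − V sinα = 197·cos25.7° − 15 − 1·sin25.7° = 162.1 kN/m
Driving force T = W sinα + V cosα = 197·sin25.7° + 1·cos25.7° = 86.3 kN/m
Resisting force R = c·L + N'·tanφ = 3·8.3 + 162.1·tan28.4° = 24.9 + 87.6 = 112.5 kN/m
FS = R / T = 112.5 / 86.3 = 1.304

FS = 1.30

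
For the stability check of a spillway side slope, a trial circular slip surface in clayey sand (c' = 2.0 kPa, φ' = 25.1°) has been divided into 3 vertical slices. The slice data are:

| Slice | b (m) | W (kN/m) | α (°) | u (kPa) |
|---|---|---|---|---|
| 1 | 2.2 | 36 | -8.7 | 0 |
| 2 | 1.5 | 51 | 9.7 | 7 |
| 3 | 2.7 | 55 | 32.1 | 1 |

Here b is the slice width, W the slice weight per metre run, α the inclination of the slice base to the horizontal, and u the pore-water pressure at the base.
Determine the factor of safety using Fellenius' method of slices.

FS = 2.14

Ordinary method of slices: FS = Σ[c'·Δl_i + (W_i cosα_i − u_i·Δl_i)·tanφ'] / Σ W_i sinα_i, with Δl_i = b_i / cosα_i.
Slice 1: Δl = 2.2/cos(-8.7°) = 2.226 m; N'_1 = 36·cos(-8.7°) − 0·2.226 = 35.6; c'Δl = 4.45; W sinα = -5.4
Slice 2: Δl = 1.5/cos9.7° = 1.522 m; N'_2 = 51·cos9.7° − 7·1.522 = 39.6; c'Δl = 3.04; W sinα = 8.6
Slice 3: Δl = 2.7/cos32.1° = 3.187 m; N'_3 = 55·cos32.1° − 1·3.187 = 43.4; c'Δl = 6.37; W sinα = 29.2
Σc'Δl = 13.9 kN/m; ΣN' = 118.6 kN/m; ΣW sinα = 32.4 kN/m
Resisting = 13.9 + 118.6·tan25.1° = 13.9 + 55.6 = 69.4 kN/m
FS = 69.4 / 32.4 = 2.145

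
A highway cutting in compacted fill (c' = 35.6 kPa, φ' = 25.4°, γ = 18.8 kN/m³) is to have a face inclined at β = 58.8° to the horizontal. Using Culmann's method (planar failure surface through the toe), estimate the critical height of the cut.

Culmann's analysis gives the critical failure plane at α_cr = (β + φ')/2 = (58.8 + 25.4)/2 = 42.1°, and the critical height
H_c = (4c'/γ) · sinβ cosφ' / [1 − cos(β − φ')]
    = (4·35.6/18.8) · sin58.8°·cos25.4° / [1 − cos(33.4°)]
    = 7.574 · 0.8554·0.9033 / [1 − 0.8348]
    = 7.574 · 0.7727 / 0.1652
    = 35.44 m

H_c = 35.44 m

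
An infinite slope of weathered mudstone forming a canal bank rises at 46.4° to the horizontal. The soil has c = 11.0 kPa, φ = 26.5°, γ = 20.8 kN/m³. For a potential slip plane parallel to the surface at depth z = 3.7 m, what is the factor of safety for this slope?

For an infinite slope with a slip plane parallel to the surface (no pore pressure): FS = [c + γz cos²β tanφ] / [γz sinβ cosβ].
γz = 20.8·3.7 = 76.96 kN/m²
Numerator = 11.0 + 76.96·cos²46.4°·tan26.5° = 11.0 + 76.96·0.4756·0.4986 = 29.248 kPa
Denominator = 76.96·sin46.4°·cos46.4° = 76.96·0.7242·0.6896 = 38.434 kPa
FS = 29.248 / 38.434 = 0.761

FS = 0.76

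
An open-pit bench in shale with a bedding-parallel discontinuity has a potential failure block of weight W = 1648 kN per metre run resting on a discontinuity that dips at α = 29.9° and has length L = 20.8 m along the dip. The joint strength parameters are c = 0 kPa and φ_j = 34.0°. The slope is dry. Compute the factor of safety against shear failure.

FS = 1.17

Resolving the block weight along and normal to the plane and applying the Mohr–Coulomb strength on the joint:
N' = W cosα = 1648·cos29.9° = 1428.6 kN/m
Driving force T = W sinα = 1648·sin29.9° = 821.5 kN/m
Resisting force R = c·L + N'·tanφ_j = 0·20.8 + 1428.6·tan34.0° = 0.0 + 963.6 = 963.6 kN/m
FS = R / T = 963.6 / 821.5 = 1.173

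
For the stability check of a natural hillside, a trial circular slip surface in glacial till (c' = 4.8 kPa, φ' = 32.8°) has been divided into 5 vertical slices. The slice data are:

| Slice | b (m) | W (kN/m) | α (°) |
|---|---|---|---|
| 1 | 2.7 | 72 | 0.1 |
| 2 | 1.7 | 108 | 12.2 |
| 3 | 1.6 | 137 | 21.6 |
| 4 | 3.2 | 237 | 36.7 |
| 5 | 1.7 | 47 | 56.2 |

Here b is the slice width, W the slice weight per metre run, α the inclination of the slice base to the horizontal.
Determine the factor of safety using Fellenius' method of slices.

Ordinary method of slices: FS = Σ[c'·Δl_i + (W_i cosα_i)·tanφ'] / Σ W_i sinα_i, with Δl_i = b_i / cosα_i.
Slice 1: Δl = 2.7/cos0.1° = 2.700 m; N'_1 = 72·cos0.1° = 72.0; c'Δl = 12.96; W sinα = 0.1
Slice 2: Δl = 1.7/cos12.2° = 1.739 m; N'_2 = 108·cos12.2° = 105.6; c'Δl = 8.35; W sinα = 22.8
Slice 3: Δl = 1.6/cos21.6° = 1.721 m; N'_3 = 137·cos21.6° = 127.4; c'Δl = 8.26; W sinα = 50.4
Slice 4: Δl = 3.2/cos36.7° = 3.991 m; N'_4 = 237·cos36.7° = 190.0; c'Δl = 19.16; W sinα = 141.6
Slice 5: Δl = 1.7/cos56.2° = 3.056 m; N'_5 = 47·cos56.2° = 26.1; c'Δl = 14.67; W sinα = 39.1
Σc'Δl = 63.4 kN/m; ΣN' = 521.1 kN/m; ΣW sinα = 254.1 kN/m
Resisting = 63.4 + 521.1·tan32.8° = 63.4 + 335.8 = 399.2 kN/m
FS = 399.2 / 254.1 = 1.571

FS = 1.57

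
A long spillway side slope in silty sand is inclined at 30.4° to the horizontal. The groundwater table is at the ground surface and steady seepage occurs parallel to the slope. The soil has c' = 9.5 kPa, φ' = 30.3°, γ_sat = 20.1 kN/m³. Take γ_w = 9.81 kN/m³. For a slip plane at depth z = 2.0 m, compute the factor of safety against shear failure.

With seepage parallel to the slope and the water table at the surface, the effective normal stress on the slip plane uses the buoyant unit weight γ' = γ_sat − γ_w while the driving shear stress uses γ_sat:
FS = [c' + γ' z cos²β tanφ'] / [γ_sat z sinβ cosβ]
γ' = 20.1 − 9.81 = 10.29 kN/m³
Numerator = 9.5 + 10.29·2.0·cos²30.4°·tan30.3° = 9.5 + 10.29·2.0·0.7439·0.5844 = 18.446 kPa
Denominator = 20.1·2.0·sin30.4°·cos30.4° = 20.1·2.0·0.5060·0.8625 = 17.546 kPa
FS = 18.446 / 17.546 = 1.051

FS = 1.05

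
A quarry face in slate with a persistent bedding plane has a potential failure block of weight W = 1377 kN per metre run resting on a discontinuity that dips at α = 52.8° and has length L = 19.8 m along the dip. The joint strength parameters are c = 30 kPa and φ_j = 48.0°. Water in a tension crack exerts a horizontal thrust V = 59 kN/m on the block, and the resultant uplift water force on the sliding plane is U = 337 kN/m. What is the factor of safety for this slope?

Resolving the block weight along and normal to the plane and applying the Mohr–Coulomb strength on the joint:
N' = W cosα − U − V sinα = 1377·cos52.8° − 337 − 59·sin52.8° = 448.5 kN/m
Driving force T = W sinα + V cosα = 1377·sin52.8° + 59·cos52.8° = 1132.5 kN/m
Resisting force R = c·L + N'·tanφ_j = 30·19.8 + 448.5·tan48.0° = 594.0 + 498.2 = 1092.2 kN/m
FS = R / T = 1092.2 / 1132.5 = 0.964

FS = 0.96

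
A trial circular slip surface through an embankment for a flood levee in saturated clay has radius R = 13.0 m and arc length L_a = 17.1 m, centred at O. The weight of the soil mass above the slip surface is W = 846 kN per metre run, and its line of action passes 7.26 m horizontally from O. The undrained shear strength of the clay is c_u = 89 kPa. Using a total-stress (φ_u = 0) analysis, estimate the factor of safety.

Taking moments about the centre O, the resisting moment is provided by the undrained shear strength acting along the arc:
M_R = c_u·L_a·R = 89·17.10·13.0 = 19784.7 kN·m/m
M_D = W·d = 846·7.26 = 6142.0 kN·m/m
FS = M_R / M_D = 19784.7 / 6142.0 = 3.221

FS = 3.22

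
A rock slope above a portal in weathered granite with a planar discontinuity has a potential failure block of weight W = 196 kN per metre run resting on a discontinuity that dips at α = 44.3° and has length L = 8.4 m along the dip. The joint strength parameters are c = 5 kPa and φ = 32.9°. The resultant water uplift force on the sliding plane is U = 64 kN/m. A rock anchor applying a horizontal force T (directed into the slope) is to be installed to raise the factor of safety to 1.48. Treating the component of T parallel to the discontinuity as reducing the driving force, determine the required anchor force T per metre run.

Resolving forces along and normal to the sliding plane, with the horizontal anchor force T adding T·sinα to the effective normal force and T·cosα acting up the plane against the driving force:
FS = [cL + (W cosα − U + T sinα) tanφ] / [W sinα − T cosα]
Without the anchor: N' = 76.3 kN/m, driving T_d = 136.9 kN/m, resisting R = 5·8.4 + 76.3·tan32.9° = 91.3 kN/m, FS = 0.67.
Setting FS = 1.48 and solving for T:
1.48·(136.9 − T cos44.3°) = 91.3 + T sin44.3°·tan32.9°
T·(sin44.3°·tan32.9° + 1.48·cos44.3°) = 1.48·136.9 − 91.3
T·(0.6984·0.6469 + 1.48·0.7157) = 202.6 − 91.3 = 111.3
T·1.5111 = 111.3
T = 73.6 kN/m

T = 74 kN/m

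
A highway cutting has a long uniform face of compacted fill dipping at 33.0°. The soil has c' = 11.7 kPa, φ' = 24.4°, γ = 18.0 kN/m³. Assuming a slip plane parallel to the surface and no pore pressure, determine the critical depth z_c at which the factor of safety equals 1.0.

z_c = 4.72 m

Setting FS = 1.00 in FS = [c' + γz cos²β tanφ'] / [γz sinβ cosβ] and solving for z:
z = c' / [γ cosβ (FS·sinβ − cosβ·tanφ')]
  = 11.7 / [18.0·cos33.0°·(1.00·sin33.0° − cos33.0°·tan24.4°)]
  = 11.7 / [18.0·0.8387·(1.00·0.5446 − 0.8387·0.4536)]
  = 11.7 / 2.4788 = 4.720 m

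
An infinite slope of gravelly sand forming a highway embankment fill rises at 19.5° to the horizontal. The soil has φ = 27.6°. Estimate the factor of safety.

FS = 1.48

For a dry cohesionless infinite slope the factor of safety is FS = tanφ / tanβ.
FS = tan27.6° / tan19.5° = 0.5228 / 0.3541 = 1.476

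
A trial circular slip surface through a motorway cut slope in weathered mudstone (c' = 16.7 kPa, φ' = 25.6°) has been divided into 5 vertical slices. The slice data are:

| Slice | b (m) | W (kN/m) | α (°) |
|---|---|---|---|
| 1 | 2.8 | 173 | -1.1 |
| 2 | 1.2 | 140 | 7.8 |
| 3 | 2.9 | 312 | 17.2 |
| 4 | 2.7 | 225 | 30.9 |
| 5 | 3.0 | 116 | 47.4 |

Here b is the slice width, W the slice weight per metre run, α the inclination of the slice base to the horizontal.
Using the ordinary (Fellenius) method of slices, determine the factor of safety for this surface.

FS = 2.16

Ordinary method of slices: FS = Σ[c'·Δl_i + (W_i cosα_i)·tanφ'] / Σ W_i sinα_i, with Δl_i = b_i / cosα_i.
Slice 1: Δl = 2.8/cos(-1.1°) = 2.801 m; N'_1 = 173·cos(-1.1°) = 173.0; c'Δl = 46.77; W sinα = -3.3
Slice 2: Δl = 1.2/cos7.8° = 1.211 m; N'_2 = 140·cos7.8° = 138.7; c'Δl = 20.23; W sinα = 19.0
Slice 3: Δl = 2.9/cos17.2° = 3.036 m; N'_3 = 312·cos17.2° = 298.0; c'Δl = 50.70; W sinα = 92.3
Slice 4: Δl = 2.7/cos30.9° = 3.147 m; N'_4 = 225·cos30.9° = 193.1; c'Δl = 52.55; W sinα = 115.5
Slice 5: Δl = 3.0/cos47.4° = 4.432 m; N'_5 = 116·cos47.4° = 78.5; c'Δl = 74.02; W sinα = 85.4
Σc'Δl = 244.3 kN/m; ΣN' = 881.3 kN/m; ΣW sinα = 308.9 kN/m
Resisting = 244.3 + 881.3·tan25.6° = 244.3 + 422.2 = 666.5 kN/m
FS = 666.5 / 308.9 = 2.158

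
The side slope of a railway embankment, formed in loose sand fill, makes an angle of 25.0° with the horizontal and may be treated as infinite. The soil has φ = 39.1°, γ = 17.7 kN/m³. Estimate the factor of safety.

FS = 1.74

For a dry cohesionless infinite slope the factor of safety is FS = tanφ / tanβ.
FS = tan39.1° / tan25.0° = 0.8127 / 0.4663 = 1.743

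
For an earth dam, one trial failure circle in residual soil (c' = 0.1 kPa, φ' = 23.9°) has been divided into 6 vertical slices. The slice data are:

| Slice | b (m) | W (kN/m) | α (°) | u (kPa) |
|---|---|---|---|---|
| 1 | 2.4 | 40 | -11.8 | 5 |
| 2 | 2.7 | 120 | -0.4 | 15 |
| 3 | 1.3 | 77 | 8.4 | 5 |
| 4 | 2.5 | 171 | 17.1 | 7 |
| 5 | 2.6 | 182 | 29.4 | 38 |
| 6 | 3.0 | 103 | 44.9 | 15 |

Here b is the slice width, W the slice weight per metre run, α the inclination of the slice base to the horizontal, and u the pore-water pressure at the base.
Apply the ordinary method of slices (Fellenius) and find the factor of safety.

Ordinary method of slices: FS = Σ[c'·Δl_i + (W_i cosα_i − u_i·Δl_i)·tanφ'] / Σ W_i sinα_i, with Δl_i = b_i / cosα_i.
Slice 1: Δl = 2.4/cos(-11.8°) = 2.452 m; N'_1 = 40·cos(-11.8°) − 5·2.452 = 26.9; c'Δl = 0.25; W sinα = -8.2
Slice 2: Δl = 2.7/cos(-0.4°) = 2.700 m; N'_2 = 120·cos(-0.4°) − 15·2.700 = 79.5; c'Δl = 0.27; W sinα = -0.8
Slice 3: Δl = 1.3/cos8.4° = 1.314 m; N'_3 = 77·cos8.4° − 5·1.314 = 69.6; c'Δl = 0.13; W sinα = 11.2
Slice 4: Δl = 2.5/cos17.1° = 2.616 m; N'_4 = 171·cos17.1° − 7·2.616 = 145.1; c'Δl = 0.26; W sinα = 50.3
Slice 5: Δl = 2.6/cos29.4° = 2.984 m; N'_5 = 182·cos29.4° − 38·2.984 = 45.2; c'Δl = 0.30; W sinα = 89.3
Slice 6: Δl = 3.0/cos44.9° = 4.235 m; N'_6 = 103·cos44.9° − 15·4.235 = 9.4; c'Δl = 0.42; W sinα = 72.7
Σc'Δl = 1.6 kN/m; ΣN' = 375.7 kN/m; ΣW sinα = 214.6 kN/m
Resisting = 1.6 + 375.7·tan23.9° = 1.6 + 166.5 = 168.1 kN/m
FS = 168.1 / 214.6 = 0.784

FS = 0.78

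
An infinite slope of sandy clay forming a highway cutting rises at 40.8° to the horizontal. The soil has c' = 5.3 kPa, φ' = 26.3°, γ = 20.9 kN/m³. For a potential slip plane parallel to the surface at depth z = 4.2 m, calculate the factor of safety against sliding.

For an infinite slope with a slip plane parallel to the surface (no pore pressure): FS = [c' + γz cos²β tanφ'] / [γz sinβ cosβ].
γz = 20.9·4.2 = 87.78 kN/m²
Numerator = 5.3 + 87.78·cos²40.8°·tan26.3° = 5.3 + 87.78·0.5730·0.4942 = 30.161 kPa
Denominator = 87.78·sin40.8°·cos40.8° = 87.78·0.6534·0.7570 = 43.419 kPa
FS = 30.161 / 43.419 = 0.695

FS = 0.69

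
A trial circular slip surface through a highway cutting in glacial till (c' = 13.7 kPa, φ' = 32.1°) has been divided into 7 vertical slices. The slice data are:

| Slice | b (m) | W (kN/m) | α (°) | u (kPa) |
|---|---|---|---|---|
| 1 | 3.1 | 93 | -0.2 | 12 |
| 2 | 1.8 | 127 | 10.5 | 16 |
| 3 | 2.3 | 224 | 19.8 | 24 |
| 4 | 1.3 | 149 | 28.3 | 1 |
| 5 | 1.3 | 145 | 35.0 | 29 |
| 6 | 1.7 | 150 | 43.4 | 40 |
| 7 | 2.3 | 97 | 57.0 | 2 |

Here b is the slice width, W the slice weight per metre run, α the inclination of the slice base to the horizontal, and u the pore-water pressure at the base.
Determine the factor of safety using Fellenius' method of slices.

Ordinary method of slices: FS = Σ[c'·Δl_i + (W_i cosα_i − u_i·Δl_i)·tanφ'] / Σ W_i sinα_i, with Δl_i = b_i / cosα_i.
Slice 1: Δl = 3.1/cos(-0.2°) = 3.100 m; N'_1 = 93·cos(-0.2°) − 12·3.100 = 55.8; c'Δl = 42.47; W sinα = -0.3
Slice 2: Δl = 1.8/cos10.5° = 1.831 m; N'_2 = 127·cos10.5° − 16·1.831 = 95.6; c'Δl = 25.08; W sinα = 23.1
Slice 3: Δl = 2.3/cos19.8° = 2.445 m; N'_3 = 224·cos19.8° − 24·2.445 = 152.1; c'Δl = 33.49; W sinα = 75.9
Slice 4: Δl = 1.3/cos28.3° = 1.476 m; N'_4 = 149·cos28.3° − 1·1.476 = 129.7; c'Δl = 20.23; W sinα = 70.6
Slice 5: Δl = 1.3/cos35.0° = 1.587 m; N'_5 = 145·cos35.0° − 29·1.587 = 72.8; c'Δl = 21.74; W sinα = 83.2
Slice 6: Δl = 1.7/cos43.4° = 2.340 m; N'_6 = 150·cos43.4° − 40·2.340 = 15.4; c'Δl = 32.05; W sinα = 103.1
Slice 7: Δl = 2.3/cos57.0° = 4.223 m; N'_7 = 97·cos57.0° − 2·4.223 = 44.4; c'Δl = 57.85; W sinα = 81.4
Σc'Δl = 232.9 kN/m; ΣN' = 565.7 kN/m; ΣW sinα = 436.9 kN/m
Resisting = 232.9 + 565.7·tan32.1° = 232.9 + 354.9 = 587.8 kN/m
FS = 587.8 / 436.9 = 1.345

FS = 1.35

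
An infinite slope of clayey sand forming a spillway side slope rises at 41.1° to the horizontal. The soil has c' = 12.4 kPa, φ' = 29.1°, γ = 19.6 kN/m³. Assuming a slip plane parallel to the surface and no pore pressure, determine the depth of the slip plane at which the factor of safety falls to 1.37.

z = 1.74 m

Setting FS = 1.37 in FS = [c' + γz cos²β tanφ'] / [γz sinβ cosβ] and solving for z:
z = c' / [γ cosβ (FS·sinβ − cosβ·tanφ')]
  = 12.4 / [19.6·cos41.1°·(1.37·sin41.1° − cos41.1°·tan29.1°)]
  = 12.4 / [19.6·0.7536·(1.37·0.6574 − 0.7536·0.5566)]
  = 12.4 / 7.1069 = 1.745 m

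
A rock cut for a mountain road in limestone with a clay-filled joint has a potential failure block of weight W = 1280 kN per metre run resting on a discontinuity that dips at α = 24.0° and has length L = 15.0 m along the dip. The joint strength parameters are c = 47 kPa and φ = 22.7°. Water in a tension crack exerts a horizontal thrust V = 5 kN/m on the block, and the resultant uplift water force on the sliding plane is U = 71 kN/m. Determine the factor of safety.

Resolving the block weight along and normal to the plane and applying the Mohr–Coulomb strength on the joint:
N' = W cosα − U − V sinα = 1280·cos24.0° − 71 − 5·sin24.0° = 1096.3 kN/m
Driving force T = W sinα + V cosα = 1280·sin24.0° + 5·cos24.0° = 525.2 kN/m
Resisting force R = c·L + N'·tanφ = 47·15.0 + 1096.3·tan22.7° = 705.0 + 458.6 = 1163.6 kN/m
FS = R / T = 1163.6 / 525.2 = 2.216

FS = 2.22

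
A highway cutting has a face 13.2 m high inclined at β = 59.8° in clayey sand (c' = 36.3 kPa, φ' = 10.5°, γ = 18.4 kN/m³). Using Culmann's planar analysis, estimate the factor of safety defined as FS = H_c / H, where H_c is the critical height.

H_c = (4c'/γ) · sinβ cosφ' / [1 − cos(β − φ')]
    = (4·36.3/18.4) · sin59.8°·cos10.5° / [1 − cos49.3°]
    = 7.891 · 0.8498 / 0.3479 = 19.28 m
FS = H_c / H = 19.28 / 13.2 = 1.460

FS = 1.46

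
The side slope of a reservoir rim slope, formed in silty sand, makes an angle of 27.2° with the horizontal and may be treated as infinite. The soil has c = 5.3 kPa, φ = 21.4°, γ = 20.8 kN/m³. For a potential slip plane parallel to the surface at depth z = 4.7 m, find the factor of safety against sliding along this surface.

For an infinite slope with a slip plane parallel to the surface (no pore pressure): FS = [c + γz cos²β tanφ] / [γz sinβ cosβ].
γz = 20.8·4.7 = 97.76 kN/m²
Numerator = 5.3 + 97.76·cos²27.2°·tan21.4° = 5.3 + 97.76·0.7911·0.3919 = 35.607 kPa
Denominator = 97.76·sin27.2°·cos27.2° = 97.76·0.4571·0.8894 = 39.744 kPa
FS = 35.607 / 39.744 = 0.896

FS = 0.90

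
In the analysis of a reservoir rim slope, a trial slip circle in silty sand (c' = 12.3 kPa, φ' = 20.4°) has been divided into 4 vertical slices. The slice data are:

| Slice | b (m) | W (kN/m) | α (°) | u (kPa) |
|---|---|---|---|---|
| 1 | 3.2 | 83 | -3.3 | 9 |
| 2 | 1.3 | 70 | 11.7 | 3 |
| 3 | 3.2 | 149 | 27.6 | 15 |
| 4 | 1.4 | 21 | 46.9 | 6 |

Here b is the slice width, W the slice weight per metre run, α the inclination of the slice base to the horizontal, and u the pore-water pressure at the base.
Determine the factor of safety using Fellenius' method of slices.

FS = 2.12

Ordinary method of slices: FS = Σ[c'·Δl_i + (W_i cosα_i − u_i·Δl_i)·tanφ'] / Σ W_i sinα_i, with Δl_i = b_i / cosα_i.
Slice 1: Δl = 3.2/cos(-3.3°) = 3.205 m; N'_1 = 83·cos(-3.3°) − 9·3.205 = 54.0; c'Δl = 39.43; W sinα = -4.8
Slice 2: Δl = 1.3/cos11.7° = 1.328 m; N'_2 = 70·cos11.7° − 3·1.328 = 64.6; c'Δl = 16.33; W sinα = 14.2
Slice 3: Δl = 3.2/cos27.6° = 3.611 m; N'_3 = 149·cos27.6° − 15·3.611 = 77.9; c'Δl = 44.41; W sinα = 69.0
Slice 4: Δl = 1.4/cos46.9° = 2.049 m; N'_4 = 21·cos46.9° − 6·2.049 = 2.1; c'Δl = 25.20; W sinα = 15.3
Σc'Δl = 125.4 kN/m; ΣN' = 198.5 kN/m; ΣW sinα = 93.8 kN/m
Resisting = 125.4 + 198.5·tan20.4° = 125.4 + 73.8 = 199.2 kN/m
FS = 199.2 / 93.8 = 2.124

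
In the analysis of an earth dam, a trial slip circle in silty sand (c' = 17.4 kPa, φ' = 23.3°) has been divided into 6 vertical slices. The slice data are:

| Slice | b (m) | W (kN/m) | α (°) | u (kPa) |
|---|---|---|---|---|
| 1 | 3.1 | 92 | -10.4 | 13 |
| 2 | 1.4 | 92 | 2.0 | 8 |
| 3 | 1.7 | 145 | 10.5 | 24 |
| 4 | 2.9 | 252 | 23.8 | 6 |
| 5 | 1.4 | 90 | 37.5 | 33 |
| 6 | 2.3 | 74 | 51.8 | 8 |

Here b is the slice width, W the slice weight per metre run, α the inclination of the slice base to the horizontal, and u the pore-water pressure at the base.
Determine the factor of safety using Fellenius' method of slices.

Ordinary method of slices: FS = Σ[c'·Δl_i + (W_i cosα_i − u_i·Δl_i)·tanφ'] / Σ W_i sinα_i, with Δl_i = b_i / cosα_i.
Slice 1: Δl = 3.1/cos(-10.4°) = 3.152 m; N'_1 = 92·cos(-10.4°) − 13·3.152 = 49.5; c'Δl = 54.84; W sinα = -16.6
Slice 2: Δl = 1.4/cos2.0° = 1.401 m; N'_2 = 92·cos2.0° − 8·1.401 = 80.7; c'Δl = 24.37; W sinα = 3.2
Slice 3: Δl = 1.7/cos10.5° = 1.729 m; N'_3 = 145·cos10.5° − 24·1.729 = 101.1; c'Δl = 30.08; W sinα = 26.4
Slice 4: Δl = 2.9/cos23.8° = 3.170 m; N'_4 = 252·cos23.8° − 6·3.170 = 211.6; c'Δl = 55.15; W sinα = 101.7
Slice 5: Δl = 1.4/cos37.5° = 1.765 m; N'_5 = 90·cos37.5° − 33·1.765 = 13.2; c'Δl = 30.71; W sinα = 54.8
Slice 6: Δl = 2.3/cos51.8° = 3.719 m; N'_6 = 74·cos51.8° − 8·3.719 = 16.0; c'Δl = 64.71; W sinα = 58.2
Σc'Δl = 259.9 kN/m; ΣN' = 472.1 kN/m; ΣW sinα = 227.7 kN/m
Resisting = 259.9 + 472.1·tan23.3° = 259.9 + 203.3 = 463.2 kN/m
FS = 463.2 / 227.7 = 2.034

FS = 2.03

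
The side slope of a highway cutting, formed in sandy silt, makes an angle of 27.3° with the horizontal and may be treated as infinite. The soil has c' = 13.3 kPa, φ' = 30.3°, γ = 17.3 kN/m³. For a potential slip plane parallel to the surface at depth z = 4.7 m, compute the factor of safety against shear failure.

For an infinite slope with a slip plane parallel to the surface (no pore pressure): FS = [c' + γz cos²β tanφ'] / [γz sinβ cosβ].
γz = 17.3·4.7 = 81.31 kN/m²
Numerator = 13.3 + 81.31·cos²27.3°·tan30.3° = 13.3 + 81.31·0.7896·0.5844 = 50.819 kPa
Denominator = 81.31·sin27.3°·cos27.3° = 81.31·0.4586·0.8886 = 33.139 kPa
FS = 50.819 / 33.139 = 1.534

FS = 1.53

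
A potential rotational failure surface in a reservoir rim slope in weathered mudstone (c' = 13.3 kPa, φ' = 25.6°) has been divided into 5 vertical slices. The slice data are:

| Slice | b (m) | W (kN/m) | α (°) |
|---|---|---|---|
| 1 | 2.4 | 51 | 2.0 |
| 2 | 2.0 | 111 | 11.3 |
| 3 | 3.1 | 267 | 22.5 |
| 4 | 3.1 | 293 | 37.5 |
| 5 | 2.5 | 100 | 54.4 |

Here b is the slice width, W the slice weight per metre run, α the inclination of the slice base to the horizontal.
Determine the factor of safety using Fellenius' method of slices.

FS = 1.42

Ordinary method of slices: FS = Σ[c'·Δl_i + (W_i cosα_i)·tanφ'] / Σ W_i sinα_i, with Δl_i = b_i / cosα_i.
Slice 1: Δl = 2.4/cos2.0° = 2.401 m; N'_1 = 51·cos2.0° = 51.0; c'Δl = 31.94; W sinα = 1.8
Slice 2: Δl = 2.0/cos11.3° = 2.040 m; N'_2 = 111·cos11.3° = 108.8; c'Δl = 27.13; W sinα = 21.8
Slice 3: Δl = 3.1/cos22.5° = 3.355 m; N'_3 = 267·cos22.5° = 246.7; c'Δl = 44.63; W sinα = 102.2
Slice 4: Δl = 3.1/cos37.5° = 3.907 m; N'_4 = 293·cos37.5° = 232.5; c'Δl = 51.97; W sinα = 178.4
Slice 5: Δl = 2.5/cos54.4° = 4.295 m; N'_5 = 100·cos54.4° = 58.2; c'Δl = 57.12; W sinα = 81.3
Σc'Δl = 212.8 kN/m; ΣN' = 697.2 kN/m; ΣW sinα = 385.4 kN/m
Resisting = 212.8 + 697.2·tan25.6° = 212.8 + 334.0 = 546.8 kN/m
FS = 546.8 / 385.4 = 1.419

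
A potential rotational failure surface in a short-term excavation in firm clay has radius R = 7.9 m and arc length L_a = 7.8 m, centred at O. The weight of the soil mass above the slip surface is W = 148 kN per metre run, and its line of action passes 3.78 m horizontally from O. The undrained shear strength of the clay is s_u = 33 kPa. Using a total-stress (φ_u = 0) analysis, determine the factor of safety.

Taking moments about the centre O, the resisting moment is provided by the undrained shear strength acting along the arc:
M_R = s_u·L_a·R = 33·7.80·7.9 = 2033.5 kN·m/m
M_D = W·d = 148·3.78 = 559.4 kN·m/m
FS = M_R / M_D = 2033.5 / 559.4 = 3.635

FS = 3.63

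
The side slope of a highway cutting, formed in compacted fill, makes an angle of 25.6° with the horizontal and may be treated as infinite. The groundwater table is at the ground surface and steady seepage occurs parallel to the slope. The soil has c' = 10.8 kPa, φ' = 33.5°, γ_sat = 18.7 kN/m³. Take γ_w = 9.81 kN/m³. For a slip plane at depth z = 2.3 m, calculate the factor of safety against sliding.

With seepage parallel to the slope and the water table at the surface, the effective normal stress on the slip plane uses the buoyant unit weight γ' = γ_sat − γ_w while the driving shear stress uses γ_sat:
FS = [c' + γ' z cos²β tanφ'] / [γ_sat z sinβ cosβ]
γ' = 18.7 − 9.81 = 8.89 kN/m³
Numerator = 10.8 + 8.89·2.3·cos²25.6°·tan33.5° = 10.8 + 8.89·2.3·0.8133·0.6619 = 21.807 kPa
Denominator = 18.7·2.3·sin25.6°·cos25.6° = 18.7·2.3·0.4321·0.9018 = 16.760 kPa
FS = 21.807 / 16.760 = 1.301

FS = 1.30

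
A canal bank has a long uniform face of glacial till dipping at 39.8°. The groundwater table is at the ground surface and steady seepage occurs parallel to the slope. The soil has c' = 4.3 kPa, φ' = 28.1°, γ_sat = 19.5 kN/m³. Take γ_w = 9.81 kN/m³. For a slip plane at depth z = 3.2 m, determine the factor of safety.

With seepage parallel to the slope and the water table at the surface, the effective normal stress on the slip plane uses the buoyant unit weight γ' = γ_sat − γ_w while the driving shear stress uses γ_sat:
FS = [c' + γ' z cos²β tanφ'] / [γ_sat z sinβ cosβ]
γ' = 19.5 − 9.81 = 9.69 kN/m³
Numerator = 4.3 + 9.69·3.2·cos²39.8°·tan28.1° = 4.3 + 9.69·3.2·0.5903·0.5340 = 14.073 kPa
Denominator = 19.5·3.2·sin39.8°·cos39.8° = 19.5·3.2·0.6401·0.7683 = 30.687 kPa
FS = 14.073 / 30.687 = 0.459

FS = 0.46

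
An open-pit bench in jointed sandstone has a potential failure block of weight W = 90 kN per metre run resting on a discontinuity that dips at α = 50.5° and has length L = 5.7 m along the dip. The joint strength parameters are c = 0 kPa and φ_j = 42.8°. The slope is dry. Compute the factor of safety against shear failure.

Resolving the block weight along and normal to the plane and applying the Mohr–Coulomb strength on the joint:
N' = W cosα = 90·cos50.5° = 57.2 kN/m
Driving force T = W sinα = 90·sin50.5° = 69.4 kN/m
Resisting force R = c·L + N'·tanφ_j = 0·5.7 + 57.2·tan42.8° = 0.0 + 53.0 = 53.0 kN/m
FS = R / T = 53.0 / 69.4 = 0.763

FS = 0.76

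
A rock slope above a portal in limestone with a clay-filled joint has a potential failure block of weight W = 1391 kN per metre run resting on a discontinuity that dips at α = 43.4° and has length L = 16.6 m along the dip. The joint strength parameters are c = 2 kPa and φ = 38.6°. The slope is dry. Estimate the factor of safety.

FS = 0.88

Resolving the block weight along and normal to the plane and applying the Mohr–Coulomb strength on the joint:
N' = W cosα = 1391·cos43.4° = 1010.7 kN/m
Driving force T = W sinα = 1391·sin43.4° = 955.7 kN/m
Resisting force R = c·L + N'·tanφ = 2·16.6 + 1010.7·tan38.6° = 33.2 + 806.8 = 840.0 kN/m
FS = R / T = 840.0 / 955.7 = 0.879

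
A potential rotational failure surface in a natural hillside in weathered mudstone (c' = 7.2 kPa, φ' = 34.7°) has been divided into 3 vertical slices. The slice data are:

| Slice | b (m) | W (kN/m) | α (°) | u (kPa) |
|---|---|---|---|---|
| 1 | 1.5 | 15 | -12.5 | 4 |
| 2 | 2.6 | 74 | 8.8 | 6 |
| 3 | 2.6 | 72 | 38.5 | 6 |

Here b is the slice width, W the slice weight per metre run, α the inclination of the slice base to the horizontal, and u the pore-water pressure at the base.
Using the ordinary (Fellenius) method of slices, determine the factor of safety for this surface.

Ordinary method of slices: FS = Σ[c'·Δl_i + (W_i cosα_i − u_i·Δl_i)·tanφ'] / Σ W_i sinα_i, with Δl_i = b_i / cosα_i.
Slice 1: Δl = 1.5/cos(-12.5°) = 1.536 m; N'_1 = 15·cos(-12.5°) − 4·1.536 = 8.5; c'Δl = 11.06; W sinα = -3.2
Slice 2: Δl = 2.6/cos8.8° = 2.631 m; N'_2 = 74·cos8.8° − 6·2.631 = 57.3; c'Δl = 18.94; W sinα = 11.3
Slice 3: Δl = 2.6/cos38.5° = 3.322 m; N'_3 = 72·cos38.5° − 6·3.322 = 36.4; c'Δl = 23.92; W sinα = 44.8
Σc'Δl = 53.9 kN/m; ΣN' = 102.3 kN/m; ΣW sinα = 52.9 kN/m
Resisting = 53.9 + 102.3·tan34.7° = 53.9 + 70.8 = 124.7 kN/m
FS = 124.7 / 52.9 = 2.358

FS = 2.36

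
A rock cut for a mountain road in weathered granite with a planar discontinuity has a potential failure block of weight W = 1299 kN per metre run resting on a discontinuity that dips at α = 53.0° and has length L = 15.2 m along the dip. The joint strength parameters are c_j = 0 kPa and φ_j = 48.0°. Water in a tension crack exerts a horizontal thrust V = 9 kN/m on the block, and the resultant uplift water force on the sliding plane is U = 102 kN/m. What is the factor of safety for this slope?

Resolving the block weight along and normal to the plane and applying the Mohr–Coulomb strength on the joint:
N' = W cosα − U − V sinα = 1299·cos53.0° − 102 − 9·sin53.0° = 672.6 kN/m
Driving force T = W sinα + V cosα = 1299·sin53.0° + 9·cos53.0° = 1042.8 kN/m
Resisting force R = c_j·L + N'·tanφ_j = 0·15.2 + 672.6·tan48.0° = 0.0 + 747.0 = 747.0 kN/m
FS = R / T = 747.0 / 1042.8 = 0.716

FS = 0.72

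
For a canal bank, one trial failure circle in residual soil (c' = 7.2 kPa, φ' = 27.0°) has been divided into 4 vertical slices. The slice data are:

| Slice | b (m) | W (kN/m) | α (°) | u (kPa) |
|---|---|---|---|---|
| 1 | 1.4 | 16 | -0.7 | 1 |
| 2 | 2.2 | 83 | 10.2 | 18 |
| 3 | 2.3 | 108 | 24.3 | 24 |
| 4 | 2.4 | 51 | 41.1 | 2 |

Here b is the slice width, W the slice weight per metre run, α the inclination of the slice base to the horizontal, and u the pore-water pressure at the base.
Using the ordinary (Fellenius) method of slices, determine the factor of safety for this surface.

FS = 1.42

Ordinary method of slices: FS = Σ[c'·Δl_i + (W_i cosα_i − u_i·Δl_i)·tanφ'] / Σ W_i sinα_i, with Δl_i = b_i / cosα_i.
Slice 1: Δl = 1.4/cos(-0.7°) = 1.400 m; N'_1 = 16·cos(-0.7°) − 1·1.400 = 14.6; c'Δl = 10.08; W sinα = -0.2
Slice 2: Δl = 2.2/cos10.2° = 2.235 m; N'_2 = 83·cos10.2° − 18·2.235 = 41.5; c'Δl = 16.09; W sinα = 14.7
Slice 3: Δl = 2.3/cos24.3° = 2.524 m; N'_3 = 108·cos24.3° − 24·2.524 = 37.9; c'Δl = 18.17; W sinα = 44.4
Slice 4: Δl = 2.4/cos41.1° = 3.185 m; N'_4 = 51·cos41.1° − 2·3.185 = 32.1; c'Δl = 22.93; W sinα = 33.5
Σc'Δl = 67.3 kN/m; ΣN' = 126.0 kN/m; ΣW sinα = 92.5 kN/m
Resisting = 67.3 + 126.0·tan27.0° = 67.3 + 64.2 = 131.5 kN/m
FS = 131.5 / 92.5 = 1.422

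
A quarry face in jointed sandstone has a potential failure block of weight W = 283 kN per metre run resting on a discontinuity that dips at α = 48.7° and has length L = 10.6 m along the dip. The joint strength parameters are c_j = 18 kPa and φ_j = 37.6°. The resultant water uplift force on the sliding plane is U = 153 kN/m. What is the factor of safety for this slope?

FS = 1.02

Resolving the block weight along and normal to the plane and applying the Mohr–Coulomb strength on the joint:
N' = W cosα − U = 283·cos48.7° − 153 = 33.8 kN/m
Driving force T = W sinα = 283·sin48.7° = 212.6 kN/m
Resisting force R = c_j·L + N'·tanφ_j = 18·10.6 + 33.8·tan37.6° = 190.8 + 26.0 = 216.8 kN/m
FS = R / T = 216.8 / 212.6 = 1.020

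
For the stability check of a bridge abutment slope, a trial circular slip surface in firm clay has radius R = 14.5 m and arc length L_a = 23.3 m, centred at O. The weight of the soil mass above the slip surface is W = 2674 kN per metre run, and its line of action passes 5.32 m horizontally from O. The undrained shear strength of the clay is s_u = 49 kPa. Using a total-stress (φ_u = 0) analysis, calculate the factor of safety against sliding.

FS = 1.16

Taking moments about the centre O, the resisting moment is provided by the undrained shear strength acting along the arc:
M_R = s_u·L_a·R = 49·23.30·14.5 = 16554.7 kN·m/m
M_D = W·d = 2674·5.32 = 14225.7 kN·m/m
FS = M_R / M_D = 16554.7 / 14225.7 = 1.164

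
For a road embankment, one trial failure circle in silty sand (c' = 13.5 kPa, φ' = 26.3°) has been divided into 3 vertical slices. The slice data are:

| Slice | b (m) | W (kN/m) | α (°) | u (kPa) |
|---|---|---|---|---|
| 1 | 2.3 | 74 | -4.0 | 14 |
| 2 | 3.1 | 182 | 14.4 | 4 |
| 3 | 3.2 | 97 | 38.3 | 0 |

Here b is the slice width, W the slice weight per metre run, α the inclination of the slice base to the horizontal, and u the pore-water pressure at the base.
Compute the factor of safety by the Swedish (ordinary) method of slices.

Ordinary method of slices: FS = Σ[c'·Δl_i + (W_i cosα_i − u_i·Δl_i)·tanφ'] / Σ W_i sinα_i, with Δl_i = b_i / cosα_i.
Slice 1: Δl = 2.3/cos(-4.0°) = 2.306 m; N'_1 = 74·cos(-4.0°) − 14·2.306 = 41.5; c'Δl = 31.13; W sinα = -5.2
Slice 2: Δl = 3.1/cos14.4° = 3.201 m; N'_2 = 182·cos14.4° − 4·3.201 = 163.5; c'Δl = 43.21; W sinα = 45.3
Slice 3: Δl = 3.2/cos38.3° = 4.078 m; N'_3 = 97·cos38.3° − 0·4.078 = 76.1; c'Δl = 55.05; W sinα = 60.1
Σc'Δl = 129.4 kN/m; ΣN' = 281.1 kN/m; ΣW sinα = 100.2 kN/m
Resisting = 129.4 + 281.1·tan26.3° = 129.4 + 139.0 = 268.3 kN/m
FS = 268.3 / 100.2 = 2.677

FS = 2.68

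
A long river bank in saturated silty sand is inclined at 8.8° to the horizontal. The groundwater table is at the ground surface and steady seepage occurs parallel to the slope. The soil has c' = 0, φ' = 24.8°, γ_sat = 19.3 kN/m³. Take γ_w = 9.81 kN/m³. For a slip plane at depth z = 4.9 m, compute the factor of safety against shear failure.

FS = 1.47

With seepage parallel to the slope and the water table at the surface, the effective normal stress on the slip plane uses the buoyant unit weight γ' = γ_sat − γ_w while the driving shear stress uses γ_sat:
FS = [c' + γ' z cos²β tanφ'] / [γ_sat z sinβ cosβ]
(For c' = 0 this reduces to FS = (γ'/γ_sat)·tanφ'/tanβ.)
γ' = 19.3 − 9.81 = 9.49 kN/m³
Numerator = 0.0 + 9.49·4.9·cos²8.8°·tan24.8° = 0.0 + 9.49·4.9·0.9766·0.4621 = 20.984 kPa
Denominator = 19.3·4.9·sin8.8°·cos8.8° = 19.3·4.9·0.1530·0.9882 = 14.298 kPa
FS = 20.984 / 14.298 = 1.468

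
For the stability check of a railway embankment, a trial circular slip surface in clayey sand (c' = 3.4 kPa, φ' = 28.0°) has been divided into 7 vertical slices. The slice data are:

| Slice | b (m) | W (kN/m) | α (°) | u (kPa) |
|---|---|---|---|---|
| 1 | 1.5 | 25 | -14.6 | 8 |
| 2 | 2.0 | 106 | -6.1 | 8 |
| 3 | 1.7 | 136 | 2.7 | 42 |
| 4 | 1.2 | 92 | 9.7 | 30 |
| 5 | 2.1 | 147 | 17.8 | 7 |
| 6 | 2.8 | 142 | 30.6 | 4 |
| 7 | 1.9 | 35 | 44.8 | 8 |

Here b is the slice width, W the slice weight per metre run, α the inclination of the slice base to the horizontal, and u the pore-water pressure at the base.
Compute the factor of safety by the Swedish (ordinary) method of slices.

Ordinary method of slices: FS = Σ[c'·Δl_i + (W_i cosα_i − u_i·Δl_i)·tanφ'] / Σ W_i sinα_i, with Δl_i = b_i / cosα_i.
Slice 1: Δl = 1.5/cos(-14.6°) = 1.550 m; N'_1 = 25·cos(-14.6°) − 8·1.550 = 11.8; c'Δl = 5.27; W sinα = -6.3
Slice 2: Δl = 2.0/cos(-6.1°) = 2.011 m; N'_2 = 106·cos(-6.1°) − 8·2.011 = 89.3; c'Δl = 6.84; W sinα = -11.3
Slice 3: Δl = 1.7/cos2.7° = 1.702 m; N'_3 = 136·cos2.7° − 42·1.702 = 64.4; c'Δl = 5.79; W sinα = 6.4
Slice 4: Δl = 1.2/cos9.7° = 1.217 m; N'_4 = 92·cos9.7° − 30·1.217 = 54.2; c'Δl = 4.14; W sinα = 15.5
Slice 5: Δl = 2.1/cos17.8° = 2.206 m; N'_5 = 147·cos17.8° − 7·2.206 = 124.5; c'Δl = 7.50; W sinα = 44.9
Slice 6: Δl = 2.8/cos30.6° = 3.253 m; N'_6 = 142·cos30.6° − 4·3.253 = 109.2; c'Δl = 11.06; W sinα = 72.3
Slice 7: Δl = 1.9/cos44.8° = 2.678 m; N'_7 = 35·cos44.8° − 8·2.678 = 3.4; c'Δl = 9.10; W sinα = 24.7
Σc'Δl = 49.7 kN/m; ΣN' = 456.8 kN/m; ΣW sinα = 146.2 kN/m
Resisting = 49.7 + 456.8·tan28.0° = 49.7 + 242.9 = 292.6 kN/m
FS = 292.6 / 146.2 = 2.001

FS = 2.00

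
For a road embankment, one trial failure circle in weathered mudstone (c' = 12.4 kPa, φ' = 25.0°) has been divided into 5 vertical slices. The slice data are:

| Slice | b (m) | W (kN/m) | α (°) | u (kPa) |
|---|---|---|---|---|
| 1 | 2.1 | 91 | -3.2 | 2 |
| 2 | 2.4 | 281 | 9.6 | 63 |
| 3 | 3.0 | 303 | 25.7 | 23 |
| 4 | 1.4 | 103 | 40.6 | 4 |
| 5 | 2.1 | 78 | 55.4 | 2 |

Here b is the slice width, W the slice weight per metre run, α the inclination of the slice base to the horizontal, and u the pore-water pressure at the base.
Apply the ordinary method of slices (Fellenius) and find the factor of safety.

FS = 1.33

Ordinary method of slices: FS = Σ[c'·Δl_i + (W_i cosα_i − u_i·Δl_i)·tanφ'] / Σ W_i sinα_i, with Δl_i = b_i / cosα_i.
Slice 1: Δl = 2.1/cos(-3.2°) = 2.103 m; N'_1 = 91·cos(-3.2°) − 2·2.103 = 86.7; c'Δl = 26.08; W sinα = -5.1
Slice 2: Δl = 2.4/cos9.6° = 2.434 m; N'_2 = 281·cos9.6° − 63·2.434 = 123.7; c'Δl = 30.18; W sinα = 46.9
Slice 3: Δl = 3.0/cos25.7° = 3.329 m; N'_3 = 303·cos25.7° − 23·3.329 = 196.5; c'Δl = 41.28; W sinα = 131.4
Slice 4: Δl = 1.4/cos40.6° = 1.844 m; N'_4 = 103·cos40.6° − 4·1.844 = 70.8; c'Δl = 22.86; W sinα = 67.0
Slice 5: Δl = 2.1/cos55.4° = 3.698 m; N'_5 = 78·cos55.4° − 2·3.698 = 36.9; c'Δl = 45.86; W sinα = 64.2
Σc'Δl = 166.3 kN/m; ΣN' = 514.5 kN/m; ΣW sinα = 304.4 kN/m
Resisting = 166.3 + 514.5·tan25.0° = 166.3 + 239.9 = 406.2 kN/m
FS = 406.2 / 304.4 = 1.334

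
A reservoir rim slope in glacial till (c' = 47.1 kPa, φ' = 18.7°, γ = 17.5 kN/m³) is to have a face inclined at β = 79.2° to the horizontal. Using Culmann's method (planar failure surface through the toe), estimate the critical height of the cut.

H_c = 19.73 m

Culmann's analysis gives the critical failure plane at α_cr = (β + φ')/2 = (79.2 + 18.7)/2 = 49.0°, and the critical height
H_c = (4c'/γ) · sinβ cosφ' / [1 − cos(β − φ')]
    = (4·47.1/17.5) · sin79.2°·cos18.7° / [1 − cos(60.5°)]
    = 10.766 · 0.9823·0.9472 / [1 − 0.4924]
    = 10.766 · 0.9304 / 0.5076
    = 19.73 m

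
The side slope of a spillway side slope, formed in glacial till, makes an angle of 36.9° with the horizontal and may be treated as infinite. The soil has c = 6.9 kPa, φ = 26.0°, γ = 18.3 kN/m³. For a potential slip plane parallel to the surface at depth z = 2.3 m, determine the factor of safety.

FS = 0.99

For an infinite slope with a slip plane parallel to the surface (no pore pressure): FS = [c + γz cos²β tanφ] / [γz sinβ cosβ].
γz = 18.3·2.3 = 42.09 kN/m²
Numerator = 6.9 + 42.09·cos²36.9°·tan26.0° = 6.9 + 42.09·0.6395·0.4877 = 20.028 kPa
Denominator = 42.09·sin36.9°·cos36.9° = 42.09·0.6004·0.7997 = 20.209 kPa
FS = 20.028 / 20.209 = 0.991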